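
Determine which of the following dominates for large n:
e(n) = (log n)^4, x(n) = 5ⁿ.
Comparing growth rates:
Growth-rate hierarchy: log n ≺ any polynomial ≺ any exponential cⁿ (c>1) ≺ n! ≺ nⁿ.
exponential base 5 dominates polylogarithmic (log n)^4 asymptotically.

x(n) grows faster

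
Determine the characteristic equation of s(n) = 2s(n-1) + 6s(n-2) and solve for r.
Substitute s(n) = rⁿ and divide through by rⁿ⁻²: r² - 2r - 6 = 0
Discriminant: 2² + 4·6 = 28, not a perfect square, so by the quadratic formula r = (2 ± √28)/2.
General solution: s(n) = A·r₁ⁿ + B·r₂ⁿ where r₁,r₂ = (2 ± √28)/2

Characteristic: r² - 2r - 6 = 0, Roots: r = (2 ± √28)/2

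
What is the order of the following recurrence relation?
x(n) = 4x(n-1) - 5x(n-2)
The order is the largest lag k for which x(n-k) appears. Here the deepest term is x(n-2), so the order is 2.

Order 2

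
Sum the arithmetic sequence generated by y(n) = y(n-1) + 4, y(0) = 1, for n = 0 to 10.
Computing the sequence terms: 1, 5, 9, 13, 17, 21, 25, 29, 33, 37, 41
Adding these values together:

231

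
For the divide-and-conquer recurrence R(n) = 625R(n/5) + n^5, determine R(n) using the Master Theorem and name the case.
Master Theorem template: R(n) = a·R(n/b) + f(n).
Here: a=625, b=5, f(n)=n^5
Compute log_b(a) = log_5(625) = 4.
f(n) = n^5 = Ω(n^(4+ε)) with ε = 1, and the regularity condition holds (a·f(n/b) = (a/b^5)·f(n) with a/b^5 = 5^-1 < 1). Case 3: R(n) = Θ(f(n)) = Θ(n^5).

Case 3: R(n) = Θ(n^5)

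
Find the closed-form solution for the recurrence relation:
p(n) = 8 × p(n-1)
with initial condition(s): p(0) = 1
Recurrence: p(n) = 8 × p(n-1), initial: p(0) = 1.
Each term is 8 times the previous, so this is geometric with ratio 8. After n steps: p(n) = p(0)·8ⁿ = 8ⁿ.

p(n) = 8ⁿ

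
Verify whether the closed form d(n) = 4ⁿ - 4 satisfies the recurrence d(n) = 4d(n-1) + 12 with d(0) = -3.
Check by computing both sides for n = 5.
From the recurrence with d(0) = -3:
  d(0) = -3, d(1) = 0, d(2) = 12, d(3) = 60, d(4) = 252, d(5) = 1020
  so the recurrence gives d(5) = 1020.
From the proposed closed form d(n) = 4ⁿ - 4:
  d(5) = 1020.
Both sides give 1020 at n = 5, and the initial condition(s) match, so the closed form is consistent.

Yes, the closed form is correct.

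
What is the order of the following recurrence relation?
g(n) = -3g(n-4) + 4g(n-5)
The order is the largest lag k for which g(n-k) appears. Here the deepest term is g(n-5), so the order is 5.

Order 5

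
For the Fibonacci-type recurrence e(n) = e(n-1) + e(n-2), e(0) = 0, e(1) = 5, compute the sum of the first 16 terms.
Computing the sequence terms: 0, 5, 5, 10, 15, 25, 40, 65, 105, 170, 275, 445, 720, 1165, 1885, 3050
Adding these values together:

7980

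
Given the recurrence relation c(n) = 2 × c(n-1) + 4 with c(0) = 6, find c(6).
Computing step by step:
c(0) = 6
c(1) = 2 × 6 + 4 = 16
c(2) = 2 × 16 + 4 = 36
c(3) = 2 × 36 + 4 = 76
c(4) = 2 × 76 + 4 = 156
c(5) = 2 × 156 + 4 = 316
c(6) = 2 × 316 + 4 = 636

636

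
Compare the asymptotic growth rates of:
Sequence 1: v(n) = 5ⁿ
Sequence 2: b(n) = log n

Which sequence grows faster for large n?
Comparing growth rates:
Growth-rate hierarchy: log n ≺ any polynomial ≺ any exponential cⁿ (c>1) ≺ n! ≺ nⁿ.
exponential base 5 dominates logarithmic asymptotically.

v(n) grows faster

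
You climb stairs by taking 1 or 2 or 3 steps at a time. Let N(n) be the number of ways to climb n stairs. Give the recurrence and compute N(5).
Condition on the size of the last step (1 to 3): before it there were n-1, …, n-3 stairs climbed, and these cases are disjoint, so N(n) = N(n-1) + N(n-2) + N(n-3) (order-3 linear recurrence).
Initial conditions by direct count (compositions of i into parts ≤ 3): N(1) = 1; N(2) = 2; N(3) = 4.
Iterating the recurrence: N(4) = 7, N(5) = 13.

N(n) = N(n-1) + N(n-2) + N(n-3), N(1) = 1, N(2) = 2, N(3) = 4; N(5) = 13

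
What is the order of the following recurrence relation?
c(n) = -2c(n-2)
The order is the largest lag k for which c(n-k) appears. Here the deepest term is c(n-2), so the order is 2.

Order 2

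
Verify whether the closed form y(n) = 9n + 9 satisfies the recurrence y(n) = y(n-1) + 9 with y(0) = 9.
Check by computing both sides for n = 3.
From the recurrence with y(0) = 9:
  y(0) = 9, y(1) = 18, y(2) = 27, y(3) = 36
  so the recurrence gives y(3) = 36.
From the proposed closed form y(n) = 9n + 9:
  y(3) = 36.
Both sides give 36 at n = 3, and the initial condition(s) match, so the closed form is consistent.

Yes, the closed form is correct.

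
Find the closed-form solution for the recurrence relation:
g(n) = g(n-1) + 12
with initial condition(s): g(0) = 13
Recurrence: g(n) = g(n-1) + 12, initial: g(0) = 13.
Each step adds 12, so g(n) = g(0) + 12n = 12n + 13.

g(n) = 12n + 13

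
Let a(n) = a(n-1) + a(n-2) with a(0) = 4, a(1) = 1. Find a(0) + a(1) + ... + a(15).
Computing the sequence terms: 4, 1, 5, 6, 11, 17, 28, 45, 73, 118, 191, 309, 500, 809, 1309, 2118
Adding these values together:

5544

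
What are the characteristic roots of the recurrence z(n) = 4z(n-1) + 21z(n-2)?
Substitute z(n) = rⁿ and divide through by rⁿ⁻²: r² - 4r - 21 = 0
Factor: (r - 7)(r + 3) = 0, so r = 7, -3.
General solution: z(n) = A·7ⁿ + B·(-3)ⁿ

Characteristic: r² - 4r - 21 = 0, Roots: r = 7, -3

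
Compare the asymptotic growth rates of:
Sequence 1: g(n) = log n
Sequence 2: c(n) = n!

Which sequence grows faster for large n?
Comparing growth rates:
Growth-rate hierarchy: log n ≺ any polynomial ≺ any exponential cⁿ (c>1) ≺ n! ≺ nⁿ.
factorial dominates logarithmic asymptotically.

c(n) grows faster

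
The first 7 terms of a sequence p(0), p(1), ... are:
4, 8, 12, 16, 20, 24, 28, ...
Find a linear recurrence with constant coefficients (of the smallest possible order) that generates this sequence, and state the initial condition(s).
Look for the lowest-order linear relation among consecutive terms.
Observation: consecutive differences are constant (= 4).
Check at n=2: 1·8 + 4 = 12. ✓

p(n) = p(n-1) + 4, p(0) = 4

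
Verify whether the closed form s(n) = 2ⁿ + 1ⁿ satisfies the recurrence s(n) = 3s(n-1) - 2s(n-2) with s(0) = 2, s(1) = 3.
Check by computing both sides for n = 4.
From the recurrence with s(0) = 2, s(1) = 3:
  s(0) = 2, s(1) = 3, s(2) = 5, s(3) = 9, s(4) = 17
  so the recurrence gives s(4) = 17.
From the proposed closed form s(n) = 2ⁿ + 1ⁿ:
  s(4) = 17.
Both sides give 17 at n = 4, and the initial condition(s) match, so the closed form is consistent.

Yes, the closed form is correct.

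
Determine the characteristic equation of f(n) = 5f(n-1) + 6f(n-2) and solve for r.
Substitute f(n) = rⁿ and divide through by rⁿ⁻²: r² - 5r - 6 = 0
Factor: (r - 6)(r + 1) = 0, so r = 6, -1.
General solution: f(n) = A·6ⁿ + B·(-1)ⁿ

Characteristic: r² - 5r - 6 = 0, Roots: r = 6, -1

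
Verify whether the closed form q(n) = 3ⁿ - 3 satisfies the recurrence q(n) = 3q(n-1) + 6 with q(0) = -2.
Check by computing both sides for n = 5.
From the recurrence with q(0) = -2:
  q(0) = -2, q(1) = 0, q(2) = 6, q(3) = 24, q(4) = 78, q(5) = 240
  so the recurrence gives q(5) = 240.
From the proposed closed form q(n) = 3ⁿ - 3:
  q(5) = 240.
Both sides give 240 at n = 5, and the initial condition(s) match, so the closed form is consistent.

Yes, the closed form is correct.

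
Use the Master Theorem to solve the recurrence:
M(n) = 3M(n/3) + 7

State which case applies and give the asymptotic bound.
Master Theorem template: M(n) = a·M(n/b) + f(n).
Here: a=3, b=3, f(n)=7
Compute log_b(a) = log_3(3) = 1.
f(n) = 7 = O(n^(1-ε)) with ε = 1. Case 1: M(n) = Θ(n^log_b(a)) = Θ(n).

Case 1: M(n) = Θ(n)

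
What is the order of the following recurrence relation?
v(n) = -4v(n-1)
The order is the largest lag k for which v(n-k) appears. Here the deepest term is v(n-1), so the order is 1.

Order 1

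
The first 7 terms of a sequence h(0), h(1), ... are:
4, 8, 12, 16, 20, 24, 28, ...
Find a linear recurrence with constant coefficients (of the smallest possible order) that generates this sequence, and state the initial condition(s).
Look for the lowest-order linear relation among consecutive terms.
Observation: consecutive differences are constant (= 4).
Check at n=2: 1·8 + 4 = 12. ✓

h(n) = h(n-1) + 4, h(0) = 4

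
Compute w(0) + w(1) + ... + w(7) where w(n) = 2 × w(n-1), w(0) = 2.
Computing the sequence terms: 2, 4, 8, 16, 32, 64, 128, 256
Adding these values together:

510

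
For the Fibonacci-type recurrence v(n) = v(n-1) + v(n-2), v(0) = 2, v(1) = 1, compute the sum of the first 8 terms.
Computing the sequence terms: 2, 1, 3, 4, 7, 11, 18, 29
Adding these values together:

75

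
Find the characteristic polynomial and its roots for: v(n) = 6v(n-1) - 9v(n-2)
Substitute v(n) = rⁿ and divide through by rⁿ⁻²: r² - 6r + 9 = 0
Factor: (r - 3)² = 0, so r = 3 (double root).
General solution: v(n) = (A + Bn)·3ⁿ

Characteristic: r² - 6r + 9 = 0, Roots: r = 3 (double root)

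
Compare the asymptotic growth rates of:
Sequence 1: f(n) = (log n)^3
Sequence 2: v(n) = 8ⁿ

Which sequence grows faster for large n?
Comparing growth rates:
Growth-rate hierarchy: log n ≺ any polynomial ≺ any exponential cⁿ (c>1) ≺ n! ≺ nⁿ.
exponential base 8 dominates polylogarithmic (log n)^3 asymptotically.

v(n) grows faster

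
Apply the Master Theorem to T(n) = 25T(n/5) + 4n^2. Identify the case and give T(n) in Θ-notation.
Master Theorem template: T(n) = a·T(n/b) + f(n).
Here: a=25, b=5, f(n)=4n^2
Compute log_b(a) = log_5(25) = 2.
f(n) = 4n^2 = Θ(n^2). Case 2: T(n) = Θ(n^2 log n).

Case 2: T(n) = Θ(n^2 log n)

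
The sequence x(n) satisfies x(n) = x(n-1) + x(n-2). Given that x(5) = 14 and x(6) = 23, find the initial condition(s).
Work backwards using x(k) = x(k+2) - x(k+1):
x(4) = x(6) - x(5) = 23 - 14 = 9
x(3) = x(5) - x(4) = 14 - 9 = 5
x(2) = x(4) - x(3) = 9 - 5 = 4
x(1) = x(3) - x(2) = 5 - 4 = 1
x(0) = x(2) - x(1) = 4 - 1 = 3

x(0) = 3, x(1) = 1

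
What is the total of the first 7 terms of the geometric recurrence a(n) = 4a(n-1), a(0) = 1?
Computing the sequence terms: 1, 4, 16, 64, 256, 1024, 4096
Adding these values together:

5461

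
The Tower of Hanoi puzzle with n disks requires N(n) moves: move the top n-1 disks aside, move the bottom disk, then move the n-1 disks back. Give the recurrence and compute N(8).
Moving n disks = move the top n-1 disks aside (N(n-1) moves) + move the largest disk (1 move) + move the n-1 disks back on top (N(n-1) moves), so N(n) = 2N(n-1) + 1, with N(1) = 1 (a single disk takes one move).
First terms: 1, 3, 7, 15, 31, 63, … — each is one less than a power of 2. Indeed N(n) + 1 = 2(N(n-1) + 1) with N(1) + 1 = 2, so N(n) + 1 = 2ⁿ and N(n) = 2ⁿ - 1.
Hence N(8) = 2^8 - 1 = 256 - 1 = 255.

N(n) = 2N(n-1) + 1, N(1) = 1; N(8) = 255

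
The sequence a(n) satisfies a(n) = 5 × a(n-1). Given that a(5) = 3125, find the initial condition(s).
In general a(n) = 5ⁿ · a(0). At n = 5: a(0) = a(5) / 5^5 = 3125 / 3125 = 1.

a(0) = 1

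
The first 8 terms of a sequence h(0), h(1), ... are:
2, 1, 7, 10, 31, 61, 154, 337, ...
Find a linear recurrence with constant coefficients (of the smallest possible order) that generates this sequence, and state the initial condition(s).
Look for the lowest-order linear relation among consecutive terms.
Observation: h(n) - 1·h(n-1) - (3)·h(n-2) = 0 holds for the shown terms, and no order-1 relation h(n) = α·h(n-1) + β fits.
Check at n=3: 1·7 + (3)·1 = 10. ✓

h(n) = h(n-1) + 3h(n-2), h(0) = 2, h(1) = 1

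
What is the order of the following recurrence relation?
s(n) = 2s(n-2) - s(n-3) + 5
The order is the largest lag k for which s(n-k) appears. Here the deepest term is s(n-3) (the 5 term is non-homogeneous and does not affect the order), so the order is 3.

Order 3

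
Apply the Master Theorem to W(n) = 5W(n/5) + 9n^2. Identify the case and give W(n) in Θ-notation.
Master Theorem template: W(n) = a·W(n/b) + f(n).
Here: a=5, b=5, f(n)=9n^2
Compute log_b(a) = log_5(5) = 1.
f(n) = 9n^2 = Ω(n^(1+ε)) with ε = 1, and the regularity condition holds (a·f(n/b) = (a/b^2)·f(n) with a/b^2 = 5^-1 < 1). Case 3: W(n) = Θ(f(n)) = Θ(n^2).

Case 3: W(n) = Θ(n^2)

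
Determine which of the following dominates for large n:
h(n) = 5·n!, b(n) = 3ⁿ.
Comparing growth rates:
Growth-rate hierarchy: log n ≺ any polynomial ≺ any exponential cⁿ (c>1) ≺ n! ≺ nⁿ.
factorial dominates exponential base 3 asymptotically.

h(n) grows faster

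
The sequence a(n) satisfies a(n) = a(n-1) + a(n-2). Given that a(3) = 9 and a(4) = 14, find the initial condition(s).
Work backwards using a(k) = a(k+2) - a(k+1):
a(2) = a(4) - a(3) = 14 - 9 = 5
a(1) = a(3) - a(2) = 9 - 5 = 4
a(0) = a(2) - a(1) = 5 - 4 = 1

a(0) = 1, a(1) = 4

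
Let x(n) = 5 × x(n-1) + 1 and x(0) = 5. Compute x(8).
Computing step by step:
x(0) = 5
x(1) = 5 × 5 + 1 = 26
x(2) = 5 × 26 + 1 = 131
x(3) = 5 × 131 + 1 = 656
x(4) = 5 × 656 + 1 = 3281
x(5) = 5 × 3281 + 1 = 16406
x(6) = 5 × 16406 + 1 = 82031
x(7) = 5 × 82031 + 1 = 410156
x(8) = 5 × 410156 + 1 = 2050781

2050781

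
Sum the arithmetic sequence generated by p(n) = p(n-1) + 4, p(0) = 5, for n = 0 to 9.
Computing the sequence terms: 5, 9, 13, 17, 21, 25, 29, 33, 37, 41
Adding these values together:

230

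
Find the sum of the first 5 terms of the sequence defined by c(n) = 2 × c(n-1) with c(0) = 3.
Computing the sequence terms: 3, 6, 12, 24, 48
Adding these values together:

93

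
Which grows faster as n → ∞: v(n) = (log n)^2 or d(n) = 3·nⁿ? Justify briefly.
Comparing growth rates:
Growth-rate hierarchy: log n ≺ any polynomial ≺ any exponential cⁿ (c>1) ≺ n! ≺ nⁿ.
super-exponential nⁿ dominates polylogarithmic (log n)^2 asymptotically.

d(n) grows faster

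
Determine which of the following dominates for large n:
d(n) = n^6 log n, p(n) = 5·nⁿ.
Comparing growth rates:
Growth-rate hierarchy: log n ≺ any polynomial ≺ any exponential cⁿ (c>1) ≺ n! ≺ nⁿ.
super-exponential nⁿ dominates polynomial degree 6 (with log factor) asymptotically.

p(n) grows faster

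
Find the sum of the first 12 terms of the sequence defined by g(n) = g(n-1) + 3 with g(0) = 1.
Computing the sequence terms: 1, 4, 7, 10, 13, 16, 19, 22, 25, 28, 31, 34
Adding these values together:

210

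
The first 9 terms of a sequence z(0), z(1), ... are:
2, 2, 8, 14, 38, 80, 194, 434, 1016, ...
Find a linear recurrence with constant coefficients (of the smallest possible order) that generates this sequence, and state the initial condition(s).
Look for the lowest-order linear relation among consecutive terms.
Observation: z(n) - 1·z(n-1) - (3)·z(n-2) = 0 holds for the shown terms, and no order-1 relation z(n) = α·z(n-1) + β fits.
Check at n=3: 1·8 + (3)·2 = 14. ✓

z(n) = z(n-1) + 3z(n-2), z(0) = 2, z(1) = 2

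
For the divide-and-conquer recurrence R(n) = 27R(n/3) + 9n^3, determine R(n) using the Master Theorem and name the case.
Master Theorem template: R(n) = a·R(n/b) + f(n).
Here: a=27, b=3, f(n)=9n^3
Compute log_b(a) = log_3(27) = 3.
f(n) = 9n^3 = Θ(n^3). Case 2: R(n) = Θ(n^3 log n).

Case 2: R(n) = Θ(n^3 log n)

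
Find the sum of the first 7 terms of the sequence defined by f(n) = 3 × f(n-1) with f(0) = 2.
Computing the sequence terms: 2, 6, 18, 54, 162, 486, 1458
Adding these values together:

2186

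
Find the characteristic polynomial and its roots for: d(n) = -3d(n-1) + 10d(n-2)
Substitute d(n) = rⁿ and divide through by rⁿ⁻²: r² + 3r - 10 = 0
Factor: (r - 2)(r + 5) = 0, so r = 2, -5.
General solution: d(n) = A·2ⁿ + B·(-5)ⁿ

Characteristic: r² + 3r - 10 = 0, Roots: r = 2, -5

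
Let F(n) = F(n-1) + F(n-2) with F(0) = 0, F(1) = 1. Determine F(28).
Computing the sequence terms:
0, 1, 1, 2, 3, 5, 8, 13, 21, 34, 55, 89, 144, 233, 377, 610, 987, 1597, 2584, 4181, 6765, 10946, 17711, 28657, 46368, 75025, 121393, 196418, 317811

317811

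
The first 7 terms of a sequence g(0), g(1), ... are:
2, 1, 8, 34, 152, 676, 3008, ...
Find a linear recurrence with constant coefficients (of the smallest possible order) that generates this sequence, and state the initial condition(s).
Look for the lowest-order linear relation among consecutive terms.
Observation: g(n) - 4·g(n-1) - (2)·g(n-2) = 0 holds for the shown terms, and no order-1 relation g(n) = α·g(n-1) + β fits.
Check at n=3: 4·8 + (2)·1 = 34. ✓

g(n) = 4g(n-1) + 2g(n-2), g(0) = 2, g(1) = 1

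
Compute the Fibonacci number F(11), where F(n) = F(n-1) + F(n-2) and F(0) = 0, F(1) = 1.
Computing the sequence terms:
0, 1, 1, 2, 3, 5, 8, 13, 21, 34, 55, 89

89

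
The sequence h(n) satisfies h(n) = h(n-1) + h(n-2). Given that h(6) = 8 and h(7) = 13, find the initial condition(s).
Work backwards using h(k) = h(k+2) - h(k+1):
h(5) = h(7) - h(6) = 13 - 8 = 5
h(4) = h(6) - h(5) = 8 - 5 = 3
h(3) = h(5) - h(4) = 5 - 3 = 2
h(2) = h(4) - h(3) = 3 - 2 = 1
h(1) = h(3) - h(2) = 2 - 1 = 1
h(0) = h(2) - h(1) = 1 - 1 = 0

h(0) = 0, h(1) = 1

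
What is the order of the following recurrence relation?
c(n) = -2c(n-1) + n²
The order is the largest lag k for which c(n-k) appears. Here the deepest term is c(n-1) (the n² term is non-homogeneous and does not affect the order), so the order is 1.

Order 1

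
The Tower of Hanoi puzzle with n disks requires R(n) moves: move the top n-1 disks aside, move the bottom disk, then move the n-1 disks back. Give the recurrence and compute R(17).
Moving n disks = move the top n-1 disks aside (R(n-1) moves) + move the largest disk (1 move) + move the n-1 disks back on top (R(n-1) moves), so R(n) = 2R(n-1) + 1, with R(1) = 1 (a single disk takes one move).
First terms: 1, 3, 7, 15, 31, 63, … — each is one less than a power of 2. Indeed R(n) + 1 = 2(R(n-1) + 1) with R(1) + 1 = 2, so R(n) + 1 = 2ⁿ and R(n) = 2ⁿ - 1.
Hence R(17) = 2^17 - 1 = 131072 - 1 = 131071.

R(n) = 2R(n-1) + 1, R(1) = 1; R(17) = 131071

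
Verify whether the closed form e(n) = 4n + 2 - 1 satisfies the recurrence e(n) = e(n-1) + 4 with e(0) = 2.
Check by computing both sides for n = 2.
From the recurrence with e(0) = 2:
  e(0) = 2, e(1) = 6, e(2) = 10
  so the recurrence gives e(2) = 10.
From the proposed closed form e(n) = 4n + 2 - 1:
  e(2) = 9.
The recurrence gives 10 but the closed form gives 9, so the closed form does not satisfy the recurrence.

No, the closed form is incorrect.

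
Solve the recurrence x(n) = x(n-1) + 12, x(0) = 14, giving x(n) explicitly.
Recurrence: x(n) = x(n-1) + 12, initial: x(0) = 14.
Each step adds 12, so x(n) = x(0) + 12n = 12n + 14.

x(n) = 12n + 14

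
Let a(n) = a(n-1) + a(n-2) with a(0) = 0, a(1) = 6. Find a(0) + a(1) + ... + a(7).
Computing the sequence terms: 0, 6, 6, 12, 18, 30, 48, 78
Adding these values together:

198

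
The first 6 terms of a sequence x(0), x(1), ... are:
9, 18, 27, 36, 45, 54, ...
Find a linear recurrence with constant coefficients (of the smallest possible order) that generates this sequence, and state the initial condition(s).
Look for the lowest-order linear relation among consecutive terms.
Observation: consecutive differences are constant (= 9).
Check at n=2: 1·18 + 9 = 27. ✓

x(n) = x(n-1) + 9, x(0) = 9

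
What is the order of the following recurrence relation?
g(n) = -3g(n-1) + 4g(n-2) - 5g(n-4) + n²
The order is the largest lag k for which g(n-k) appears. Here the deepest term is g(n-4) (the n² term is non-homogeneous and does not affect the order), so the order is 4.

Order 4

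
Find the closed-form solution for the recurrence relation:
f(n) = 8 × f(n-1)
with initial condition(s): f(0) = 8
Recurrence: f(n) = 8 × f(n-1), initial: f(0) = 8.
Each term is 8 times the previous, so this is geometric with ratio 8. After n steps: f(n) = f(0)·8ⁿ = 8·8ⁿ.

f(n) = 8·8ⁿ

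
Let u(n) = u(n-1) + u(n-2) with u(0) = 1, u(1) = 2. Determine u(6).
Computing the sequence terms:
1, 2, 3, 5, 8, 13, 21

21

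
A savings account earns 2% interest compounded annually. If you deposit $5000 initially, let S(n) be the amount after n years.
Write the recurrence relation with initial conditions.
Each year the balance grows by 2%, i.e. is multiplied by 1 + 2/100 = 1.02, so S(n) = 1.02 × S(n-1). The initial deposit gives S(0) = 5000.
Unrolling gives the closed form S(n) = 5000 × (1.02)ⁿ.

S(n) = 1.02 × S(n-1), S(0) = 5000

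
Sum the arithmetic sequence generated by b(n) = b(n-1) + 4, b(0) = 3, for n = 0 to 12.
Computing the sequence terms: 3, 7, 11, 15, 19, 23, 27, 31, 35, 39, 43, 47, 51
Adding these values together:

351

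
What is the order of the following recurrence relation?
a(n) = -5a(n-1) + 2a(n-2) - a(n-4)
The order is the largest lag k for which a(n-k) appears. Here the deepest term is a(n-4), so the order is 4.

Order 4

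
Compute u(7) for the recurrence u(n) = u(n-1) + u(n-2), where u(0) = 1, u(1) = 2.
Computing the sequence terms:
1, 2, 3, 5, 8, 13, 21, 34

34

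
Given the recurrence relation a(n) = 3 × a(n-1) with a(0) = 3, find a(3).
Computing step by step:
a(0) = 3
a(1) = 3 × 3 = 9
a(2) = 3 × 9 = 27
a(3) = 3 × 27 = 81

81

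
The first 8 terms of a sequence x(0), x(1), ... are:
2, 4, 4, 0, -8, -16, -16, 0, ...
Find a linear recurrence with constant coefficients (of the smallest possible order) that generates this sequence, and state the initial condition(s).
Look for the lowest-order linear relation among consecutive terms.
Observation: x(n) - 2·x(n-1) - (-2)·x(n-2) = 0 holds for the shown terms, and no order-1 relation x(n) = α·x(n-1) + β fits.
Check at n=3: 2·4 + (-2)·4 = 0. ✓

x(n) = 2x(n-1) - 2x(n-2), x(0) = 2, x(1) = 4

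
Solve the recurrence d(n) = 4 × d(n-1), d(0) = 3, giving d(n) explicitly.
Recurrence: d(n) = 4 × d(n-1), initial: d(0) = 3.
Each term is 4 times the previous, so this is geometric with ratio 4. After n steps: d(n) = d(0)·4ⁿ = 3·4ⁿ.

d(n) = 3·4ⁿ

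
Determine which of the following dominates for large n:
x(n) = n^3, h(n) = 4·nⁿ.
Comparing growth rates:
Growth-rate hierarchy: log n ≺ any polynomial ≺ any exponential cⁿ (c>1) ≺ n! ≺ nⁿ.
super-exponential nⁿ dominates polynomial degree 3 asymptotically.

h(n) grows faster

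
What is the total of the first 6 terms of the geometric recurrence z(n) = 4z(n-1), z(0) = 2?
Computing the sequence terms: 2, 8, 32, 128, 512, 2048
Adding these values together:

2730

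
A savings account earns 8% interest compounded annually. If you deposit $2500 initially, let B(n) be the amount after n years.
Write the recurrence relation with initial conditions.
Each year the balance grows by 8%, i.e. is multiplied by 1 + 8/100 = 1.08, so B(n) = 1.08 × B(n-1). The initial deposit gives B(0) = 2500.
Unrolling gives the closed form B(n) = 2500 × (1.08)ⁿ.

B(n) = 1.08 × B(n-1), B(0) = 2500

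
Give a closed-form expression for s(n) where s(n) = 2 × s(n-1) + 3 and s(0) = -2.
Recurrence: s(n) = 2 × s(n-1) + 3, initial: s(0) = -2.
Try s(n) = A·2ⁿ + C. Substituting: A·2ⁿ + C = 2(A·2ⁿ⁻¹ + C) + 3 = A·2ⁿ + 2C + 3, so C = 2C + 3, giving C = -3. Then s(0) = A - 3 = -2 gives A = 1.

s(n) = 2ⁿ - 3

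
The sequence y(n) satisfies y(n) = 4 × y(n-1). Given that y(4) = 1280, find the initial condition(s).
In general y(n) = 4ⁿ · y(0). At n = 4: y(0) = y(4) / 4^4 = 1280 / 256 = 5.

y(0) = 5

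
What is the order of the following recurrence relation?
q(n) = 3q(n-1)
The order is the largest lag k for which q(n-k) appears. Here the deepest term is q(n-1), so the order is 1.

Order 1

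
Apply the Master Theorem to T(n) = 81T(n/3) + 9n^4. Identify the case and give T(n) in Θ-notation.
Master Theorem template: T(n) = a·T(n/b) + f(n).
Here: a=81, b=3, f(n)=9n^4
Compute log_b(a) = log_3(81) = 4.
f(n) = 9n^4 = Θ(n^4). Case 2: T(n) = Θ(n^4 log n).

Case 2: T(n) = Θ(n^4 log n)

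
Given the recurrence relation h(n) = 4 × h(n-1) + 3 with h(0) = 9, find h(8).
Computing step by step:
h(0) = 9
h(1) = 4 × 9 + 3 = 39
h(2) = 4 × 39 + 3 = 159
h(3) = 4 × 159 + 3 = 639
h(4) = 4 × 639 + 3 = 2559
h(5) = 4 × 2559 + 3 = 10239
h(6) = 4 × 10239 + 3 = 40959
h(7) = 4 × 40959 + 3 = 163839
h(8) = 4 × 163839 + 3 = 655359

655359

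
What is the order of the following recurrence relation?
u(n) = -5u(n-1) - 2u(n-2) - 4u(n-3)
The order is the largest lag k for which u(n-k) appears. Here the deepest term is u(n-3), so the order is 3.

Order 3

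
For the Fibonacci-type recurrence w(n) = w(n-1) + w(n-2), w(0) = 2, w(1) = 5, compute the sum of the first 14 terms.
Computing the sequence terms: 2, 5, 7, 12, 19, 31, 50, 81, 131, 212, 343, 555, 898, 1453
Adding these values together:

3799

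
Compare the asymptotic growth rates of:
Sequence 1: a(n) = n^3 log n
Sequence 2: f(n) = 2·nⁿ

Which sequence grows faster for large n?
Comparing growth rates:
Growth-rate hierarchy: log n ≺ any polynomial ≺ any exponential cⁿ (c>1) ≺ n! ≺ nⁿ.
super-exponential nⁿ dominates polynomial degree 3 (with log factor) asymptotically.

f(n) grows faster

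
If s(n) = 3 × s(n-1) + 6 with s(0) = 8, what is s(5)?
Computing step by step:
s(0) = 8
s(1) = 3 × 8 + 6 = 30
s(2) = 3 × 30 + 6 = 96
s(3) = 3 × 96 + 6 = 294
s(4) = 3 × 294 + 6 = 888
s(5) = 3 × 888 + 6 = 2670

2670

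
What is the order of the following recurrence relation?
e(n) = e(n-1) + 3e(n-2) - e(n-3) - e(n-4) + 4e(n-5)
The order is the largest lag k for which e(n-k) appears. Here the deepest term is e(n-5), so the order is 5.

Order 5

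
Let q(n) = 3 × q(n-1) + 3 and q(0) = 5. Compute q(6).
Computing step by step:
q(0) = 5
q(1) = 3 × 5 + 3 = 18
q(2) = 3 × 18 + 3 = 57
q(3) = 3 × 57 + 3 = 174
q(4) = 3 × 174 + 3 = 525
q(5) = 3 × 525 + 3 = 1578
q(6) = 3 × 1578 + 3 = 4737

4737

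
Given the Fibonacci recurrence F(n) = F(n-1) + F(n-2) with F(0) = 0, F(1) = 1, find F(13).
Computing the sequence terms:
0, 1, 1, 2, 3, 5, 8, 13, 21, 34, 55, 89, 144, 233

233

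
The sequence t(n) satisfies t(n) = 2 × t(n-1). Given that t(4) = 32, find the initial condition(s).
In general t(n) = 2ⁿ · t(0). At n = 4: t(0) = t(4) / 2^4 = 32 / 16 = 2.

t(0) = 2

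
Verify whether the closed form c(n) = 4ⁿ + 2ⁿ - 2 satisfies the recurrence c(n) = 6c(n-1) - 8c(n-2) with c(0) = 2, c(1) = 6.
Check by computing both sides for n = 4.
From the recurrence with c(0) = 2, c(1) = 6:
  c(0) = 2, c(1) = 6, c(2) = 20, c(3) = 72, c(4) = 272
  so the recurrence gives c(4) = 272.
From the proposed closed form c(n) = 4ⁿ + 2ⁿ - 2:
  c(4) = 270.
The recurrence gives 272 but the closed form gives 270, so the closed form does not satisfy the recurrence.

No, the closed form is incorrect.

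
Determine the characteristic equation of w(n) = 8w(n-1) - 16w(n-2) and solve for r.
Substitute w(n) = rⁿ and divide through by rⁿ⁻²: r² - 8r + 16 = 0
Factor: (r - 4)² = 0, so r = 4 (double root).
General solution: w(n) = (A + Bn)·4ⁿ

Characteristic: r² - 8r + 16 = 0, Roots: r = 4 (double root)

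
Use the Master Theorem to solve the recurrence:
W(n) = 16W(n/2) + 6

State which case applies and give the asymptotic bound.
Master Theorem template: W(n) = a·W(n/b) + f(n).
Here: a=16, b=2, f(n)=6
Compute log_b(a) = log_2(16) = 4.
f(n) = 6 = O(n^(4-ε)) with ε = 4. Case 1: W(n) = Θ(n^log_b(a)) = Θ(n^4).

Case 1: W(n) = Θ(n^4)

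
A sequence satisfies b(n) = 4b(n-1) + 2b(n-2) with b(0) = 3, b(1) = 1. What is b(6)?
Computing the sequence terms:
3, 1, 10, 42, 188, 836, 3720

3720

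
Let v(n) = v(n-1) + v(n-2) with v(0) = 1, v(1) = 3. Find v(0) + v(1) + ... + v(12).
Computing the sequence terms: 1, 3, 4, 7, 11, 18, 29, 47, 76, 123, 199, 322, 521
Adding these values together:

1361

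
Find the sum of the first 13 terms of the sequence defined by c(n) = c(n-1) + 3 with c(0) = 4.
Computing the sequence terms: 4, 7, 10, 13, 16, 19, 22, 25, 28, 31, 34, 37, 40
Adding these values together:

286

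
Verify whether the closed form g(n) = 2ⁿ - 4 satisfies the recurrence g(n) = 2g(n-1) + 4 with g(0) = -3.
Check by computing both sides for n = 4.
From the recurrence with g(0) = -3:
  g(0) = -3, g(1) = -2, g(2) = 0, g(3) = 4, g(4) = 12
  so the recurrence gives g(4) = 12.
From the proposed closed form g(n) = 2ⁿ - 4:
  g(4) = 12.
Both sides give 12 at n = 4, and the initial condition(s) match, so the closed form is consistent.

Yes, the closed form is correct.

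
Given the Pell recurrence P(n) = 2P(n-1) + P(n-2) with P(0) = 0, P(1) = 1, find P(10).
Computing the sequence terms:
0, 1, 2, 5, 12, 29, 70, 169, 408, 985, 2378

2378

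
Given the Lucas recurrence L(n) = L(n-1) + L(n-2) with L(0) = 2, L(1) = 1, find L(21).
Computing the sequence terms:
2, 1, 3, 4, 7, 11, 18, 29, 47, 76, 123, 199, 322, 521, 843, 1364, 2207, 3571, 5778, 9349, 15127, 24476

24476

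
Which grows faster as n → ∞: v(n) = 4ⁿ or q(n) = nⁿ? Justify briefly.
Comparing growth rates:
Growth-rate hierarchy: log n ≺ any polynomial ≺ any exponential cⁿ (c>1) ≺ n! ≺ nⁿ.
super-exponential nⁿ dominates exponential base 4 asymptotically.

q(n) grows faster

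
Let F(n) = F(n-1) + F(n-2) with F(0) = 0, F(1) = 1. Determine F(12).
Computing the sequence terms:
0, 1, 1, 2, 3, 5, 8, 13, 21, 34, 55, 89, 144

144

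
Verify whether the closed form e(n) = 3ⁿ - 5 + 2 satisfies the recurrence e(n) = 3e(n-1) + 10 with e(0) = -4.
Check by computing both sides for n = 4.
From the recurrence with e(0) = -4:
  e(0) = -4, e(1) = -2, e(2) = 4, e(3) = 22, e(4) = 76
  so the recurrence gives e(4) = 76.
From the proposed closed form e(n) = 3ⁿ - 5 + 2:
  e(4) = 78.
The recurrence gives 76 but the closed form gives 78, so the closed form does not satisfy the recurrence.

No, the closed form is incorrect.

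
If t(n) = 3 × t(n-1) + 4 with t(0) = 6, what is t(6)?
Computing step by step:
t(0) = 6
t(1) = 3 × 6 + 4 = 22
t(2) = 3 × 22 + 4 = 70
t(3) = 3 × 70 + 4 = 214
t(4) = 3 × 214 + 4 = 646
t(5) = 3 × 646 + 4 = 1942
t(6) = 3 × 1942 + 4 = 5830

5830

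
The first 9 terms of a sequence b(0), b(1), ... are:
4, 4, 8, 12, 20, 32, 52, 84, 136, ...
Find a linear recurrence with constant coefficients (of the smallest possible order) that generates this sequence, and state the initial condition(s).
Look for the lowest-order linear relation among consecutive terms.
Observation: b(n) - 1·b(n-1) - (1)·b(n-2) = 0 holds for the shown terms, and no order-1 relation b(n) = α·b(n-1) + β fits.
Check at n=3: 1·8 + (1)·4 = 12. ✓

b(n) = b(n-1) + b(n-2), b(0) = 4, b(1) = 4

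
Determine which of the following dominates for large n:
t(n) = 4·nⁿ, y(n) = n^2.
Comparing growth rates:
Growth-rate hierarchy: log n ≺ any polynomial ≺ any exponential cⁿ (c>1) ≺ n! ≺ nⁿ.
super-exponential nⁿ dominates polynomial degree 2 asymptotically.

t(n) grows faster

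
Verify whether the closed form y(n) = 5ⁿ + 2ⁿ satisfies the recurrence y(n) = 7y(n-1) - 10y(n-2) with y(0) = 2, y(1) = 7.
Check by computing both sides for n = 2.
From the recurrence with y(0) = 2, y(1) = 7:
  y(0) = 2, y(1) = 7, y(2) = 29
  so the recurrence gives y(2) = 29.
From the proposed closed form y(n) = 5ⁿ + 2ⁿ:
  y(2) = 29.
Both sides give 29 at n = 2, and the initial condition(s) match, so the closed form is consistent.

Yes, the closed form is correct.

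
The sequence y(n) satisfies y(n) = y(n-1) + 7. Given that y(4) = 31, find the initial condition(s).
y(4) = y(0) + 4·7, so y(0) = 31 - 28 = 3.

y(0) = 3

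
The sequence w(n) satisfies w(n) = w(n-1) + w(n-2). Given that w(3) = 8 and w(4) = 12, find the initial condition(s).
Work backwards using w(k) = w(k+2) - w(k+1):
w(2) = w(4) - w(3) = 12 - 8 = 4
w(1) = w(3) - w(2) = 8 - 4 = 4
w(0) = w(2) - w(1) = 4 - 4 = 0

w(0) = 0, w(1) = 4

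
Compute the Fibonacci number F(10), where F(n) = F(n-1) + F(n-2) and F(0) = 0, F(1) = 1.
Computing the sequence terms:
0, 1, 1, 2, 3, 5, 8, 13, 21, 34, 55

55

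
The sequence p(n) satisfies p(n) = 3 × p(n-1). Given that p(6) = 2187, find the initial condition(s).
In general p(n) = 3ⁿ · p(0). At n = 6: p(0) = p(6) / 3^6 = 2187 / 729 = 3.

p(0) = 3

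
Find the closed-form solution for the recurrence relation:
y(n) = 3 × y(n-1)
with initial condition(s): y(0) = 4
Recurrence: y(n) = 3 × y(n-1), initial: y(0) = 4.
Each term is 3 times the previous, so this is geometric with ratio 3. After n steps: y(n) = y(0)·3ⁿ = 4·3ⁿ.

y(n) = 4·3ⁿ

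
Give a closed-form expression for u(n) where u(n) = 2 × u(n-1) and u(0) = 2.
Recurrence: u(n) = 2 × u(n-1), initial: u(0) = 2.
Each term is 2 times the previous, so this is geometric with ratio 2. After n steps: u(n) = u(0)·2ⁿ = 2·2ⁿ.

u(n) = 2·2ⁿ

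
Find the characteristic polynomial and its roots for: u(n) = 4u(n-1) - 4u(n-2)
Substitute u(n) = rⁿ and divide through by rⁿ⁻²: r² - 4r + 4 = 0
Factor: (r - 2)² = 0, so r = 2 (double root).
General solution: u(n) = (A + Bn)·2ⁿ

Characteristic: r² - 4r + 4 = 0, Roots: r = 2 (double root)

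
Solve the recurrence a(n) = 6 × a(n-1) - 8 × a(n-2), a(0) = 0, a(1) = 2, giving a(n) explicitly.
Recurrence: a(n) = 6 × a(n-1) - 8 × a(n-2), initial: a(0) = 0, a(1) = 2.
Characteristic equation: r² - 6r + 8 = 0, which factors as (r - 4)(r - 2) = 0, so r = 4, 2. General solution a(n) = A·4ⁿ + B·2ⁿ. From a(0) = 0: A + B = 0. From a(1) = 2: 4A + 2B = 2. Solving gives A = 1, B = -1.

a(n) = 4ⁿ - 2ⁿ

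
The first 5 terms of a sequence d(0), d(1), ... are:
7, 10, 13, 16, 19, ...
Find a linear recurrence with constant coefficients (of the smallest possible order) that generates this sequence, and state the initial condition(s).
Look for the lowest-order linear relation among consecutive terms.
Observation: consecutive differences are constant (= 3).
Check at n=2: 1·10 + 3 = 13. ✓

d(n) = d(n-1) + 3, d(0) = 7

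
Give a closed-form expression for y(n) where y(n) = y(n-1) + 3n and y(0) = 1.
Recurrence: y(n) = y(n-1) + 3n, initial: y(0) = 1.
Telescoping: y(n) = y(0) + 3·Σᵢ₌₁ⁿ i = 1 + 3·n(n+1)/2.

y(n) = 3·n(n+1)/2 + 1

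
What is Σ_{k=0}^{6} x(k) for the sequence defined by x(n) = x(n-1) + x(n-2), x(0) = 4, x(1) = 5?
Computing the sequence terms: 4, 5, 9, 14, 23, 37, 60
Adding these values together:

152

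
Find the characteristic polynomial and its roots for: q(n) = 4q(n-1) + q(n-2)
Substitute q(n) = rⁿ and divide through by rⁿ⁻²: r² - 4r - 1 = 0
Discriminant: 4² + 4·1 = 20, not a perfect square, so by the quadratic formula r = (4 ± √20)/2.
General solution: q(n) = A·r₁ⁿ + B·r₂ⁿ where r₁,r₂ = (4 ± √20)/2

Characteristic: r² - 4r - 1 = 0, Roots: r = (4 ± √20)/2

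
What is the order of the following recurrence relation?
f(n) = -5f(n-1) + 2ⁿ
The order is the largest lag k for which f(n-k) appears. Here the deepest term is f(n-1) (the 2ⁿ term is non-homogeneous and does not affect the order), so the order is 1.

Order 1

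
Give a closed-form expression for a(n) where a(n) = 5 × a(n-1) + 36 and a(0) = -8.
Recurrence: a(n) = 5 × a(n-1) + 36, initial: a(0) = -8.
Try a(n) = A·5ⁿ + C. Substituting: A·5ⁿ + C = 5(A·5ⁿ⁻¹ + C) + 36 = A·5ⁿ + 5C + 36, so C = 5C + 36, giving C = -9. Then a(0) = A - 9 = -8 gives A = 1.

a(n) = 5ⁿ - 9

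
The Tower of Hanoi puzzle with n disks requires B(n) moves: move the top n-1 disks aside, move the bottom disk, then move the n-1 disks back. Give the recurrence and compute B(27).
Moving n disks = move the top n-1 disks aside (B(n-1) moves) + move the largest disk (1 move) + move the n-1 disks back on top (B(n-1) moves), so B(n) = 2B(n-1) + 1, with B(1) = 1 (a single disk takes one move).
First terms: 1, 3, 7, 15, 31, 63, … — each is one less than a power of 2. Indeed B(n) + 1 = 2(B(n-1) + 1) with B(1) + 1 = 2, so B(n) + 1 = 2ⁿ and B(n) = 2ⁿ - 1.
Hence B(27) = 2^27 - 1 = 134217728 - 1 = 134217727.

B(n) = 2B(n-1) + 1, B(1) = 1; B(27) = 134217727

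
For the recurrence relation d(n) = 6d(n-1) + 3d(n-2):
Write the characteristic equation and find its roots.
Substitute d(n) = rⁿ and divide through by rⁿ⁻²: r² - 6r - 3 = 0
Discriminant: 6² + 4·3 = 48, not a perfect square, so by the quadratic formula r = (6 ± √48)/2.
General solution: d(n) = A·r₁ⁿ + B·r₂ⁿ where r₁,r₂ = (6 ± √48)/2

Characteristic: r² - 6r - 3 = 0, Roots: r = (6 ± √48)/2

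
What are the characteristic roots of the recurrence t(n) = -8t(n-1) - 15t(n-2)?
Substitute t(n) = rⁿ and divide through by rⁿ⁻²: r² + 8r + 15 = 0
Factor: (r + 5)(r + 3) = 0, so r = -5, -3.
General solution: t(n) = A·(-5)ⁿ + B·(-3)ⁿ

Characteristic: r² + 8r + 15 = 0, Roots: r = -5, -3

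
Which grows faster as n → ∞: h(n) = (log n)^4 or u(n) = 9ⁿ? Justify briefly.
Comparing growth rates:
Growth-rate hierarchy: log n ≺ any polynomial ≺ any exponential cⁿ (c>1) ≺ n! ≺ nⁿ.
exponential base 9 dominates polylogarithmic (log n)^4 asymptotically.

u(n) grows faster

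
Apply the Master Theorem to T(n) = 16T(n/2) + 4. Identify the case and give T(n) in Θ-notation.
Master Theorem template: T(n) = a·T(n/b) + f(n).
Here: a=16, b=2, f(n)=4
Compute log_b(a) = log_2(16) = 4.
f(n) = 4 = O(n^(4-ε)) with ε = 4. Case 1: T(n) = Θ(n^log_b(a)) = Θ(n^4).

Case 1: T(n) = Θ(n^4)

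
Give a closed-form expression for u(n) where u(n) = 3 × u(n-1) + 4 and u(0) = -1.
Recurrence: u(n) = 3 × u(n-1) + 4, initial: u(0) = -1.
Try u(n) = A·3ⁿ + C. Substituting: A·3ⁿ + C = 3(A·3ⁿ⁻¹ + C) + 4 = A·3ⁿ + 3C + 4, so C = 3C + 4, giving C = -2. Then u(0) = A - 2 = -1 gives A = 1.

u(n) = 3ⁿ - 2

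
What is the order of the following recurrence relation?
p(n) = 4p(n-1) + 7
The order is the largest lag k for which p(n-k) appears. Here the deepest term is p(n-1) (the 7 term is non-homogeneous and does not affect the order), so the order is 1.

Order 1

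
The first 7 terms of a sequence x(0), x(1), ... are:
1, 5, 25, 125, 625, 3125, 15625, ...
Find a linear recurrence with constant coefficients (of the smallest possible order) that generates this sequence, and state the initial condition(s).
Look for the lowest-order linear relation among consecutive terms.
Observation: each term is 5× the previous.
Check at n=2: 5·5 = 25. ✓

x(n) = 5 × x(n-1), x(0) = 1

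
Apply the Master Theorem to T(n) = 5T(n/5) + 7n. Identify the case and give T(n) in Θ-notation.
Master Theorem template: T(n) = a·T(n/b) + f(n).
Here: a=5, b=5, f(n)=7n
Compute log_b(a) = log_5(5) = 1.
f(n) = 7n = Θ(n). Case 2: T(n) = Θ(n log n).

Case 2: T(n) = Θ(n log n)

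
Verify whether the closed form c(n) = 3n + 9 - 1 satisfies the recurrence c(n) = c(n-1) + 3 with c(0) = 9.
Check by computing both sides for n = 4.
From the recurrence with c(0) = 9:
  c(0) = 9, c(1) = 12, c(2) = 15, c(3) = 18, c(4) = 21
  so the recurrence gives c(4) = 21.
From the proposed closed form c(n) = 3n + 9 - 1:
  c(4) = 20.
The recurrence gives 21 but the closed form gives 20, so the closed form does not satisfy the recurrence.

No, the closed form is incorrect.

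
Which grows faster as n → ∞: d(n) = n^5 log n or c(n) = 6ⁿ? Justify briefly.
Comparing growth rates:
Growth-rate hierarchy: log n ≺ any polynomial ≺ any exponential cⁿ (c>1) ≺ n! ≺ nⁿ.
exponential base 6 dominates polynomial degree 5 (with log factor) asymptotically.

c(n) grows faster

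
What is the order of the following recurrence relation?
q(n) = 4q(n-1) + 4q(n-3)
The order is the largest lag k for which q(n-k) appears. Here the deepest term is q(n-3), so the order is 3.

Order 3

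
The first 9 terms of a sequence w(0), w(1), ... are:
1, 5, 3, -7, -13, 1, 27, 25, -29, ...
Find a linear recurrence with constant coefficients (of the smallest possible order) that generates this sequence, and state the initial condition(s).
Look for the lowest-order linear relation among consecutive terms.
Observation: w(n) - 1·w(n-1) - (-2)·w(n-2) = 0 holds for the shown terms, and no order-1 relation w(n) = α·w(n-1) + β fits.
Check at n=3: 1·3 + (-2)·5 = -7. ✓

w(n) = w(n-1) - 2w(n-2), w(0) = 1, w(1) = 5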